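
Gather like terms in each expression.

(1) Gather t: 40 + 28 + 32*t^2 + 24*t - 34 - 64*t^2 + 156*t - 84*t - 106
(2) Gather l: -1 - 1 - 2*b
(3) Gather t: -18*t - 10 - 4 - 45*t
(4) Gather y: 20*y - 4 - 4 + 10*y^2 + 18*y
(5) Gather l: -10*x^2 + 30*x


(1) = -32*t^2 + 96*t - 72
(2) = -2*b - 2
(3) = -63*t - 14
(4) = 10*y^2 + 38*y - 8
(5) = -10*x^2 + 30*x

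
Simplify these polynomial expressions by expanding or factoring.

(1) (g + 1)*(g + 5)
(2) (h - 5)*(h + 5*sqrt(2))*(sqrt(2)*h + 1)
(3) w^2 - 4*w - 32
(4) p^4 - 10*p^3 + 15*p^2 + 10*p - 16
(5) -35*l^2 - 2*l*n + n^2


(1) = g^2 + 6*g + 5
(2) = sqrt(2)*h^3 - 5*sqrt(2)*h^2 + 11*h^2 - 55*h + 5*sqrt(2)*h - 25*sqrt(2)
(3) = (w - 8)*(w + 4)
(4) = (p - 8)*(p - 2)*(p - 1)*(p + 1)
(5) = (-7*l + n)*(5*l + n)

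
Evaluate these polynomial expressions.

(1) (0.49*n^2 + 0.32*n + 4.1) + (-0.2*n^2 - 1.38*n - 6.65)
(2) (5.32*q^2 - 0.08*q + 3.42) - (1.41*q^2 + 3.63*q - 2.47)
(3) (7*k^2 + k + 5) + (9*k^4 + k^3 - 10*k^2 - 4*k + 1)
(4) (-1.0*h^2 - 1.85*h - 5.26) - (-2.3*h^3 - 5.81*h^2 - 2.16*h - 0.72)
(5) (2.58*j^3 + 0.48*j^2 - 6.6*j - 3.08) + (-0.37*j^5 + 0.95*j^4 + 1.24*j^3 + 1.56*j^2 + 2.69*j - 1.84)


(1) = 0.29*n^2 - 1.06*n - 2.55
(2) = 3.91*q^2 - 3.71*q + 5.89
(3) = 9*k^4 + k^3 - 3*k^2 - 3*k + 6
(4) = 2.3*h^3 + 4.81*h^2 + 0.31*h - 4.54
(5) = -0.37*j^5 + 0.95*j^4 + 3.82*j^3 + 2.04*j^2 - 3.91*j - 4.92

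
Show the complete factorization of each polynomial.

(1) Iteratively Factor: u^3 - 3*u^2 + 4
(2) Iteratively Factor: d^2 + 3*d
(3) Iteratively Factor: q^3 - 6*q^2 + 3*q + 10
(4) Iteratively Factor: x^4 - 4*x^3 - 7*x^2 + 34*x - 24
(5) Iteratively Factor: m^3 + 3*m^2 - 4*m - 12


(1) = (u - 2)*(u^2 - u - 2) = (u - 2)^2*(u + 1)
(2) = (d)*(d + 3)
(3) = (q - 5)*(q^2 - q - 2) = (q - 5)*(q + 1)*(q - 2)
(4) = (x - 1)*(x^3 - 3*x^2 - 10*x + 24) = (x - 2)*(x - 1)*(x^2 - x - 12) = (x - 2)*(x - 1)*(x + 3)*(x - 4)
(5) = (m + 2)*(m^2 + m - 6) = (m + 2)*(m + 3)*(m - 2)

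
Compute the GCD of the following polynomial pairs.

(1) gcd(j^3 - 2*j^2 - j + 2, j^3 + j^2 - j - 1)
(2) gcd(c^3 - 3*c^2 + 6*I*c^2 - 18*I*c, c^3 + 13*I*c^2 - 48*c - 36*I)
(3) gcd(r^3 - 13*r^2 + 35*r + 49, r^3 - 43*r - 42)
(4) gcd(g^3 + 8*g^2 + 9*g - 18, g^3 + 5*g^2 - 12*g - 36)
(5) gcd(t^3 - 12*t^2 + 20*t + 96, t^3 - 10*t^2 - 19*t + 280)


(1) = gcd((j - 2)*(j - 1)*(j + 1), (j - 1)*(j + 1)^2) = j^2 - 1
(2) = c + 6*I
(3) = gcd((r - 7)^2*(r + 1), (r - 7)*(r + 1)*(r + 6)) = r^2 - 6*r - 7
(4) = g + 6
(5) = gcd((t - 8)*(t - 6)*(t + 2), (t - 8)*(t - 7)*(t + 5)) = t - 8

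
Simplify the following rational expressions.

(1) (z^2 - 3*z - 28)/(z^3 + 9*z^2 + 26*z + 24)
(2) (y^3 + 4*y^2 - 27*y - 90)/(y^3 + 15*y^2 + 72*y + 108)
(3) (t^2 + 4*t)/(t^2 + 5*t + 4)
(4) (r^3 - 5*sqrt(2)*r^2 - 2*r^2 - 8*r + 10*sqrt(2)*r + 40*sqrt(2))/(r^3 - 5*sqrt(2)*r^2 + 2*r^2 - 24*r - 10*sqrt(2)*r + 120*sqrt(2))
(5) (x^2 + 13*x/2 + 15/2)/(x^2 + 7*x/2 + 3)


(1) = (z - 7)/(z^2 + 5*z + 6)
(2) = (y - 5)/(y + 6)
(3) = t/(t + 1)
(4) = (r + 2)/(r + 6)
(5) = (x + 5)/(x + 2)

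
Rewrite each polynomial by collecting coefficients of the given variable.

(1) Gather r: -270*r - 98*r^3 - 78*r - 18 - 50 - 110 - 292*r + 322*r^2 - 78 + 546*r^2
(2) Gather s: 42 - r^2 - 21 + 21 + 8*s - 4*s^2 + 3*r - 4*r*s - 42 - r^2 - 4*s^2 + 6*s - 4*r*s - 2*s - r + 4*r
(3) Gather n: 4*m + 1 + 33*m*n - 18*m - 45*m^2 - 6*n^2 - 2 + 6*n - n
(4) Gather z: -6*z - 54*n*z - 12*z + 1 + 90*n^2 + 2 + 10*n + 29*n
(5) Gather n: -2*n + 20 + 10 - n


(1) = -98*r^3 + 868*r^2 - 640*r - 256
(2) = -2*r^2 + 6*r - 8*s^2 + s*(12 - 8*r)
(3) = -45*m^2 - 14*m - 6*n^2 + n*(33*m + 5) - 1
(4) = 90*n^2 + 39*n + z*(-54*n - 18) + 3
(5) = 30 - 3*n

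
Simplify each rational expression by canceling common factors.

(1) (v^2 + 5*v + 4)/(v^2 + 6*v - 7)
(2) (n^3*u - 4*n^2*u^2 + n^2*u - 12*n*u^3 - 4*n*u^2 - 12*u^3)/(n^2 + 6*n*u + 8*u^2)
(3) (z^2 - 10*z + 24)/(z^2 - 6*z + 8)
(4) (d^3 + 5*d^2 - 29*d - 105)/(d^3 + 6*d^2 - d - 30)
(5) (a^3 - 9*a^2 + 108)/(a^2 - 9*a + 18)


(1) = (v^2 + 5*v + 4)/(v^2 + 6*v - 7)
(2) = (n^2*u - 6*n*u^2 + n*u - 6*u^2)/(n + 4*u)
(3) = (z - 6)/(z - 2)
(4) = (d^2 + 2*d - 35)/(d^2 + 3*d - 10)
(5) = (a^2 - 3*a - 18)/(a - 3)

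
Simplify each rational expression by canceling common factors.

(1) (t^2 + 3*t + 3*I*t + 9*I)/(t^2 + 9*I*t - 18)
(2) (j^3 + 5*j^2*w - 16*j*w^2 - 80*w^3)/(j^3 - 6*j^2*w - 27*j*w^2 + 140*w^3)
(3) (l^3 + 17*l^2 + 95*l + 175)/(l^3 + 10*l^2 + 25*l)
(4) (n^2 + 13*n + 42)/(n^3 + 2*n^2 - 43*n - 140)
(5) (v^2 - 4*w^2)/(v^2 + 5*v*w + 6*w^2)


(1) = (t + 3)/(t + 6*I)
(2) = (-j - 4*w)/(-j + 7*w)
(3) = (l + 7)/l
(4) = (n^2 + 13*n + 42)/(n^3 + 2*n^2 - 43*n - 140)
(5) = (v - 2*w)/(v + 3*w)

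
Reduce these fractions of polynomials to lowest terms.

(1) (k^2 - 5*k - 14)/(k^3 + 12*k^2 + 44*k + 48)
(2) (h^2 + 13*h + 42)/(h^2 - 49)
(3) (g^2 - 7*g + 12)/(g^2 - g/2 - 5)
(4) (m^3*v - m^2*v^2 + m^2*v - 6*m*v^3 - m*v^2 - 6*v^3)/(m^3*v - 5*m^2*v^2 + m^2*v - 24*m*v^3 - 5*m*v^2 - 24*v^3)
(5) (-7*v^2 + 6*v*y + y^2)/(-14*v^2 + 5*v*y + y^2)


(1) = (k - 7)/(k^2 + 10*k + 24)
(2) = (h + 6)/(h - 7)
(3) = (2*g^2 - 14*g + 24)/(2*g^2 - g - 10)
(4) = (-m^2 + m*v + 6*v^2)/(-m^2 + 5*m*v + 24*v^2)
(5) = (-v + y)/(-2*v + y)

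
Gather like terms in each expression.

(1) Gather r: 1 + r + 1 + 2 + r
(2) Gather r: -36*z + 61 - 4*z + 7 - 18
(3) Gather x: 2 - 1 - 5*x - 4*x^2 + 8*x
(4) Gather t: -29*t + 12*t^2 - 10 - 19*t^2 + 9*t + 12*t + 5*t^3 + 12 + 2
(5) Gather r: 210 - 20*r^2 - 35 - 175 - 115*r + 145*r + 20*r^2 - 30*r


(1) = 2*r + 4
(2) = 50 - 40*z
(3) = -4*x^2 + 3*x + 1
(4) = 5*t^3 - 7*t^2 - 8*t + 4
(5) = 0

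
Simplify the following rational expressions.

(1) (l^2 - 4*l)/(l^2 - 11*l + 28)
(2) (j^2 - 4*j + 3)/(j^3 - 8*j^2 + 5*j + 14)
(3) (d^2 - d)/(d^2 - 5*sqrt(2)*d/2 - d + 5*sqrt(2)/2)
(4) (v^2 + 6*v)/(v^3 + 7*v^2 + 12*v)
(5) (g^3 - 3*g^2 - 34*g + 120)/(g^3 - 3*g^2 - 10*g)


(1) = l/(l - 7)
(2) = (j^2 - 4*j + 3)/(j^3 - 8*j^2 + 5*j + 14)
(3) = 2*d/(2*d - 5*sqrt(2))
(4) = (v + 6)/(v^2 + 7*v + 12)
(5) = (g^2 + 2*g - 24)/(g^2 + 2*g)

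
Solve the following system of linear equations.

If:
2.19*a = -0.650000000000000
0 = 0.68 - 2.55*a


Then:
No Solution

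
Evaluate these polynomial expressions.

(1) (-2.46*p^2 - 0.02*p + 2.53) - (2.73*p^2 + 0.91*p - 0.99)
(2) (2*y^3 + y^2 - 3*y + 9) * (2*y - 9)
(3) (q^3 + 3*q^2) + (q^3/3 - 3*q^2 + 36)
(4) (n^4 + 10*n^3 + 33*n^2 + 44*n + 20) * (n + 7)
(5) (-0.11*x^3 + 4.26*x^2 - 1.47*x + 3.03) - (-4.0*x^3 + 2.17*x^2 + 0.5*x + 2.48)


(1) = -5.19*p^2 - 0.93*p + 3.52
(2) = 4*y^4 - 16*y^3 - 15*y^2 + 45*y - 81
(3) = 4*q^3/3 + 36
(4) = n^5 + 17*n^4 + 103*n^3 + 275*n^2 + 328*n + 140
(5) = 3.89*x^3 + 2.09*x^2 - 1.97*x + 0.55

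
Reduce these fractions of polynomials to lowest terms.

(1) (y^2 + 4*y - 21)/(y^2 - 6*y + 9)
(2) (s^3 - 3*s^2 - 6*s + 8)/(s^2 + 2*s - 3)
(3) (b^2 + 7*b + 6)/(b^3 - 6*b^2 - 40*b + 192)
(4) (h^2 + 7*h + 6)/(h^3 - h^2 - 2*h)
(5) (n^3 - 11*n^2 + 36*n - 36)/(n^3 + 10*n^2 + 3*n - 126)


(1) = (y + 7)/(y - 3)
(2) = (s^2 - 2*s - 8)/(s + 3)
(3) = (b + 1)/(b^2 - 12*b + 32)
(4) = (h + 6)/(h^2 - 2*h)
(5) = (n^2 - 8*n + 12)/(n^2 + 13*n + 42)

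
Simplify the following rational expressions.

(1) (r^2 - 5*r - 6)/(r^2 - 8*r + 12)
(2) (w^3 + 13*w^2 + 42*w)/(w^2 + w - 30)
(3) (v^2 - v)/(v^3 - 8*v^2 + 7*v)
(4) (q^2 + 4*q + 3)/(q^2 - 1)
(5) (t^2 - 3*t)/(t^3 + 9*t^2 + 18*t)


(1) = (r + 1)/(r - 2)
(2) = (w^2 + 7*w)/(w - 5)
(3) = 1/(v - 7)
(4) = (q + 3)/(q - 1)
(5) = (t - 3)/(t^2 + 9*t + 18)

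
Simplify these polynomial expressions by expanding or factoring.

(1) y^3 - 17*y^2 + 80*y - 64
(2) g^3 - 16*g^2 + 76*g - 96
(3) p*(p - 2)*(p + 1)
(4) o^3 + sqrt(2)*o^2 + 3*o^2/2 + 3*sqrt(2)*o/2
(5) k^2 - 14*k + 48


(1) = (y - 8)^2*(y - 1)
(2) = (g - 8)*(g - 6)*(g - 2)
(3) = p^3 - p^2 - 2*p
(4) = o*(o + 3/2)*(o + sqrt(2))
(5) = (k - 8)*(k - 6)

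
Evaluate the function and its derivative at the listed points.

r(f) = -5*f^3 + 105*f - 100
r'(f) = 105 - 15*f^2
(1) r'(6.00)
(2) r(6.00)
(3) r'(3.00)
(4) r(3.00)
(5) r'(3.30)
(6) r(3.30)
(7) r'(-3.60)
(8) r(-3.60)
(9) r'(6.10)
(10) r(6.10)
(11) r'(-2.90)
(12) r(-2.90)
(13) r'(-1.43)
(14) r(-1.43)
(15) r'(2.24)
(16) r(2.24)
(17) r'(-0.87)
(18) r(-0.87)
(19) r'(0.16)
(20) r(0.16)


(1) = -435.00
(2) = -550.00
(3) = -30.00
(4) = 80.00
(5) = -58.35
(6) = 66.81
(7) = -89.40
(8) = -244.72
(9) = -453.15
(10) = -594.40
(11) = -21.15
(12) = -282.56
(13) = 74.33
(14) = -235.53
(15) = 29.74
(16) = 79.00
(17) = 93.65
(18) = -188.06
(19) = 104.62
(20) = -83.22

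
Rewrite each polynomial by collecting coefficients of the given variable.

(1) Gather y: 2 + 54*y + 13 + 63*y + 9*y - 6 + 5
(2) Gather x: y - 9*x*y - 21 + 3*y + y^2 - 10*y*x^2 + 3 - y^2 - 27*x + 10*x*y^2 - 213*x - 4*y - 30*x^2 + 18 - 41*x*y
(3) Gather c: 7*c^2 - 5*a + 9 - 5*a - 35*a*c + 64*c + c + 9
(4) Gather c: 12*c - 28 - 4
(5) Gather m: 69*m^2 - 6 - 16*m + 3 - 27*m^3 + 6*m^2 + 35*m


(1) = 126*y + 14
(2) = x^2*(-10*y - 30) + x*(10*y^2 - 50*y - 240)
(3) = -10*a + 7*c^2 + c*(65 - 35*a) + 18
(4) = 12*c - 32
(5) = -27*m^3 + 75*m^2 + 19*m - 3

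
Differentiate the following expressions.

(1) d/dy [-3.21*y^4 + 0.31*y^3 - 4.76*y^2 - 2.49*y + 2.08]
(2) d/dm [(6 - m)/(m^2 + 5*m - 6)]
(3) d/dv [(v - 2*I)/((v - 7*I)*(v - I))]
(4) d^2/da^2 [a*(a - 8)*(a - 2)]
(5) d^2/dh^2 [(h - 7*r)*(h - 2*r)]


(1) = -12.84*y^3 + 0.93*y^2 - 9.52*y - 2.49
(2) = (-m^2 - 5*m + (m - 6)*(2*m + 5) + 6)/(m^2 + 5*m - 6)^2
(3) = (-v^2 + 4*I*v + 9)/(v^4 - 16*I*v^3 - 78*v^2 + 112*I*v + 49)
(4) = 6*a - 20
(5) = 2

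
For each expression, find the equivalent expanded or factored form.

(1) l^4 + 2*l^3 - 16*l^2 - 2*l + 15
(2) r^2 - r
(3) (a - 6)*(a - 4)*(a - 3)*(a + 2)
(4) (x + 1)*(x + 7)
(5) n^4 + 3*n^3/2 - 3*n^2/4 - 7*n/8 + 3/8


(1) = (l - 3)*(l - 1)*(l + 1)*(l + 5)
(2) = r*(r - 1)
(3) = a^4 - 11*a^3 + 28*a^2 + 36*a - 144
(4) = x^2 + 8*x + 7
(5) = (n - 1/2)^2*(n + 1)*(n + 3/2)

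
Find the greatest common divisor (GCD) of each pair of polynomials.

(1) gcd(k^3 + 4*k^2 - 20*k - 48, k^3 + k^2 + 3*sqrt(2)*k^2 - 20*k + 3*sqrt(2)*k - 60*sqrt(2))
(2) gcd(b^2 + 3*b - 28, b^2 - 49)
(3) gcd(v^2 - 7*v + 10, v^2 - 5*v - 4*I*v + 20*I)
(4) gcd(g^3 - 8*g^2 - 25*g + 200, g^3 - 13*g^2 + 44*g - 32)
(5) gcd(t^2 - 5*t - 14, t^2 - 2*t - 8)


(1) = gcd((k - 4)*(k + 2)*(k + 6), (k - 4)*(k + 5)*(k + 3*sqrt(2))) = k - 4
(2) = b + 7
(3) = gcd((v - 5)*(v - 2), (v - 5)*(v - 4*I)) = v - 5
(4) = g - 8
(5) = t + 2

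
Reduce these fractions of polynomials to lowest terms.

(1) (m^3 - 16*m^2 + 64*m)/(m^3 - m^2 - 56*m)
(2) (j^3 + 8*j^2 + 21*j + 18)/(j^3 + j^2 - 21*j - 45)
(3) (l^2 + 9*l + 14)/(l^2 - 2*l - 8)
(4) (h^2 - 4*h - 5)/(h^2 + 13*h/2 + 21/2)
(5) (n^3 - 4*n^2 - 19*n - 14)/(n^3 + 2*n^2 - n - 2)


(1) = (m - 8)/(m + 7)
(2) = (j + 2)/(j - 5)
(3) = (l + 7)/(l - 4)
(4) = (2*h^2 - 8*h - 10)/(2*h^2 + 13*h + 21)
(5) = (n - 7)/(n - 1)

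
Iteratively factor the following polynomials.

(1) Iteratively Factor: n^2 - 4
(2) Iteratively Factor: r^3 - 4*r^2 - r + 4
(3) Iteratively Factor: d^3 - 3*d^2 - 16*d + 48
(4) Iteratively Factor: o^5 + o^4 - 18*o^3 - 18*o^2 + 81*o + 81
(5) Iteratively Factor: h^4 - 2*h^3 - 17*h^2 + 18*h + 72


(1) = (n - 2)*(n + 2)
(2) = (r + 1)*(r^2 - 5*r + 4) = (r - 4)*(r + 1)*(r - 1)
(3) = (d + 4)*(d^2 - 7*d + 12) = (d - 3)*(d + 4)*(d - 4)
(4) = (o + 1)*(o^4 - 18*o^2 + 81) = (o + 1)*(o + 3)*(o^3 - 3*o^2 - 9*o + 27) = (o - 3)*(o + 1)*(o + 3)*(o^2 - 9) = (o - 3)^2*(o + 1)*(o + 3)*(o + 3)
(5) = (h + 2)*(h^3 - 4*h^2 - 9*h + 36) = (h - 4)*(h + 2)*(h^2 - 9) = (h - 4)*(h - 3)*(h + 2)*(h + 3)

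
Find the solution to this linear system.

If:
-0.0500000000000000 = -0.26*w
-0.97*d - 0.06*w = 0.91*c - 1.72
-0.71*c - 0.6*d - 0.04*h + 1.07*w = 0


Then:
c = -0.271899088997898*h - 5.78472858606005
d = 0.255080588647512*h + 7.18821087811978
w = 0.19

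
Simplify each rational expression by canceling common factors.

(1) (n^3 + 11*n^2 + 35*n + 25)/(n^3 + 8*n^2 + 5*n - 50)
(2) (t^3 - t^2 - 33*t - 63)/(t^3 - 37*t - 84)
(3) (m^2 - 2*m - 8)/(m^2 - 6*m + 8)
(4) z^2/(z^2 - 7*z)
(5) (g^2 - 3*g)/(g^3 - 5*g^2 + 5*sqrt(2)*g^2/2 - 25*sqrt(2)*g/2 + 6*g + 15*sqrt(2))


(1) = (n + 1)/(n - 2)
(2) = (t + 3)/(t + 4)
(3) = (m + 2)/(m - 2)
(4) = z/(z - 7)
(5) = 2*g/(2*g^2 + g*(-4 + 5*sqrt(2)) - 10*sqrt(2))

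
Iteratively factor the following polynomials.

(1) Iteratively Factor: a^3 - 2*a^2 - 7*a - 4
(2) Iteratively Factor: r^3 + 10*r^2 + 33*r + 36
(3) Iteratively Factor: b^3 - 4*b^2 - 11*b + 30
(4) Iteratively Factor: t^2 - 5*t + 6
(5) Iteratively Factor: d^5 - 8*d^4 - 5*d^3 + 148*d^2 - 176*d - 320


(1) = (a + 1)*(a^2 - 3*a - 4) = (a + 1)^2*(a - 4)
(2) = (r + 3)*(r^2 + 7*r + 12) = (r + 3)*(r + 4)*(r + 3)
(3) = (b - 2)*(b^2 - 2*b - 15) = (b - 2)*(b + 3)*(b - 5)
(4) = (t - 3)*(t - 2)
(5) = (d - 5)*(d^4 - 3*d^3 - 20*d^2 + 48*d + 64) = (d - 5)*(d + 1)*(d^3 - 4*d^2 - 16*d + 64) = (d - 5)*(d - 4)*(d + 1)*(d^2 - 16) = (d - 5)*(d - 4)^2*(d + 1)*(d + 4)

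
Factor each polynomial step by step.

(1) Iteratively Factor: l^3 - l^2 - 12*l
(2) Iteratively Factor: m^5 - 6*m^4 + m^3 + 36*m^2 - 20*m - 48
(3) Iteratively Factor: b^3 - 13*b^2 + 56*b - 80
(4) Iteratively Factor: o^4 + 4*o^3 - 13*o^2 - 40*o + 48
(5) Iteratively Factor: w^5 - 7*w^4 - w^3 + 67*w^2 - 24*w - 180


(1) = (l - 4)*(l^2 + 3*l) = (l - 4)*(l + 3)*(l)
(2) = (m + 2)*(m^4 - 8*m^3 + 17*m^2 + 2*m - 24) = (m - 4)*(m + 2)*(m^3 - 4*m^2 + m + 6) = (m - 4)*(m + 1)*(m + 2)*(m^2 - 5*m + 6) = (m - 4)*(m - 2)*(m + 1)*(m + 2)*(m - 3)
(3) = (b - 4)*(b^2 - 9*b + 20) = (b - 5)*(b - 4)*(b - 4)
(4) = (o - 1)*(o^3 + 5*o^2 - 8*o - 48) = (o - 3)*(o - 1)*(o^2 + 8*o + 16) = (o - 3)*(o - 1)*(o + 4)*(o + 4)
(5) = (w + 2)*(w^4 - 9*w^3 + 17*w^2 + 33*w - 90) = (w - 3)*(w + 2)*(w^3 - 6*w^2 - w + 30) = (w - 3)*(w + 2)^2*(w^2 - 8*w + 15) = (w - 3)^2*(w + 2)^2*(w - 5)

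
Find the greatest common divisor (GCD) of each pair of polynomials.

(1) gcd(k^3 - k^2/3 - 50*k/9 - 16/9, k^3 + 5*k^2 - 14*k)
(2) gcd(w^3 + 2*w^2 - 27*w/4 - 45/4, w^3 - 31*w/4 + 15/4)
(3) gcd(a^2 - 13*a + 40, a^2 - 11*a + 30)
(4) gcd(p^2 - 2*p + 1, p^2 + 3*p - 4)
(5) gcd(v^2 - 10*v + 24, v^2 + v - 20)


(1) = gcd((k - 8/3)*(k + 1/3)*(k + 2), k*(k - 2)*(k + 7)) = 1
(2) = gcd((w - 5/2)*(w + 3/2)*(w + 3), (w - 5/2)*(w - 1/2)*(w + 3)) = w^2 + w/2 - 15/2
(3) = a - 5
(4) = p - 1
(5) = gcd((v - 6)*(v - 4), (v - 4)*(v + 5)) = v - 4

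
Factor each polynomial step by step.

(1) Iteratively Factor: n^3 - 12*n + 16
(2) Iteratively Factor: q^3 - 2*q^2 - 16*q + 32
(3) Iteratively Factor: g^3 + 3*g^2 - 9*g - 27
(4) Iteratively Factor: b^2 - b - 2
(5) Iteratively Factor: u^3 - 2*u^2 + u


(1) = (n - 2)*(n^2 + 2*n - 8) = (n - 2)*(n + 4)*(n - 2)
(2) = (q - 2)*(q^2 - 16) = (q - 2)*(q + 4)*(q - 4)
(3) = (g + 3)*(g^2 - 9) = (g - 3)*(g + 3)*(g + 3)
(4) = (b + 1)*(b - 2)
(5) = (u)*(u^2 - 2*u + 1) = u*(u - 1)*(u - 1)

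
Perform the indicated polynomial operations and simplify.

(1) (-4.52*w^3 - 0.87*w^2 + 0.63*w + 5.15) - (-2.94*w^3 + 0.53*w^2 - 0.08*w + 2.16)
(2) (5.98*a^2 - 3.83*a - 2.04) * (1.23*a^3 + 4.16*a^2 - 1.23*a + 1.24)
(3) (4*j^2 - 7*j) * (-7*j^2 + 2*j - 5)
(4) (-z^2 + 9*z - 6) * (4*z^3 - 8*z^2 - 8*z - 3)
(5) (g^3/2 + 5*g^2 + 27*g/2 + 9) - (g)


(1) = -1.58*w^3 - 1.4*w^2 + 0.71*w + 2.99
(2) = 7.3554*a^5 + 20.1659*a^4 - 25.7974*a^3 + 3.6397*a^2 - 2.24*a - 2.5296
(3) = -28*j^4 + 57*j^3 - 34*j^2 + 35*j
(4) = -4*z^5 + 44*z^4 - 88*z^3 - 21*z^2 + 21*z + 18
(5) = g^3/2 + 5*g^2 + 25*g/2 + 9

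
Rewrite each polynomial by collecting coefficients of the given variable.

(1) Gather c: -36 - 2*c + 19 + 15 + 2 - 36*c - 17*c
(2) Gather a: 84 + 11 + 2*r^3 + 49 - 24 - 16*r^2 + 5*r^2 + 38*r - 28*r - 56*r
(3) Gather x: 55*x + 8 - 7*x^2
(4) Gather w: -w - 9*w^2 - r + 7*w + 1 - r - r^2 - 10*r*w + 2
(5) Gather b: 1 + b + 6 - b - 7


(1) = -55*c
(2) = 2*r^3 - 11*r^2 - 46*r + 120
(3) = -7*x^2 + 55*x + 8
(4) = -r^2 - 2*r - 9*w^2 + w*(6 - 10*r) + 3
(5) = 0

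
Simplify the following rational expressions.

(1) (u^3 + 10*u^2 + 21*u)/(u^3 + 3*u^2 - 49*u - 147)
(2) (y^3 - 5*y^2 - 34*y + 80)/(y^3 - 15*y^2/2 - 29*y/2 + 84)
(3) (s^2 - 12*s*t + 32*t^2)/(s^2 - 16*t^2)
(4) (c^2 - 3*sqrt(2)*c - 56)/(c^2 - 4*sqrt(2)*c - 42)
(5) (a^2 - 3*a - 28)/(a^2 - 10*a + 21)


(1) = u/(u - 7)
(2) = (2*y^2 + 6*y - 20)/(2*y^2 + y - 21)
(3) = (s - 8*t)/(s + 4*t)
(4) = (c + 4*sqrt(2))/(c + 3*sqrt(2))
(5) = (a + 4)/(a - 3)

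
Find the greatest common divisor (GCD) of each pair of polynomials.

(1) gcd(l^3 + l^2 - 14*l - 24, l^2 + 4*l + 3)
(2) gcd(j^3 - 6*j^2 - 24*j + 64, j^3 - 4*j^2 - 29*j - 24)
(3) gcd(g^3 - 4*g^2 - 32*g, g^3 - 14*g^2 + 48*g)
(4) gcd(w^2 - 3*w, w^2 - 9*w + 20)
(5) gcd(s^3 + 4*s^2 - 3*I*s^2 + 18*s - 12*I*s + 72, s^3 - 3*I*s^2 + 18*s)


(1) = l + 3
(2) = gcd((j - 8)*(j - 2)*(j + 4), (j - 8)*(j + 1)*(j + 3)) = j - 8
(3) = g^2 - 8*g
(4) = gcd(w*(w - 3), (w - 5)*(w - 4)) = 1
(5) = s^2 - 3*I*s + 18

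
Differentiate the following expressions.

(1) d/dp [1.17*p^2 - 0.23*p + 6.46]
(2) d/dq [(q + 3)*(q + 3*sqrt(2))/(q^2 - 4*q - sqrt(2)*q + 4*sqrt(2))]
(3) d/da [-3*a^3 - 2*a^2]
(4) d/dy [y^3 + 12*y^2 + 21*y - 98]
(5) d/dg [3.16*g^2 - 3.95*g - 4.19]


(1) = 2.34*p - 0.23
(2) = ((q + 3)*(q + 3*sqrt(2))*(-2*q + sqrt(2) + 4) + (2*q + 3 + 3*sqrt(2))*(q^2 - 4*q - sqrt(2)*q + 4*sqrt(2)))/(q^2 - 4*q - sqrt(2)*q + 4*sqrt(2))^2
(3) = a*(-9*a - 4)
(4) = 3*y^2 + 24*y + 21
(5) = 6.32*g - 3.95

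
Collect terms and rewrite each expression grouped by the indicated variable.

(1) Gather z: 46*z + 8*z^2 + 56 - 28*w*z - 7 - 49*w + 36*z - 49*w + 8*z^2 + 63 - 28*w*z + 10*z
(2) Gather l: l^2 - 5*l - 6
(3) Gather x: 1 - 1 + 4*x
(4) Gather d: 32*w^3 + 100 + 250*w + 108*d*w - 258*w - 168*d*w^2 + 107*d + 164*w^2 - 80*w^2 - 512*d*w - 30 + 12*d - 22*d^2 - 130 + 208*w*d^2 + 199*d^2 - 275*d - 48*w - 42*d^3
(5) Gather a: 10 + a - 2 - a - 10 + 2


(1) = -98*w + 16*z^2 + z*(92 - 56*w) + 112
(2) = l^2 - 5*l - 6
(3) = 4*x
(4) = -42*d^3 + d^2*(208*w + 177) + d*(-168*w^2 - 404*w - 156) + 32*w^3 + 84*w^2 - 56*w - 60
(5) = 0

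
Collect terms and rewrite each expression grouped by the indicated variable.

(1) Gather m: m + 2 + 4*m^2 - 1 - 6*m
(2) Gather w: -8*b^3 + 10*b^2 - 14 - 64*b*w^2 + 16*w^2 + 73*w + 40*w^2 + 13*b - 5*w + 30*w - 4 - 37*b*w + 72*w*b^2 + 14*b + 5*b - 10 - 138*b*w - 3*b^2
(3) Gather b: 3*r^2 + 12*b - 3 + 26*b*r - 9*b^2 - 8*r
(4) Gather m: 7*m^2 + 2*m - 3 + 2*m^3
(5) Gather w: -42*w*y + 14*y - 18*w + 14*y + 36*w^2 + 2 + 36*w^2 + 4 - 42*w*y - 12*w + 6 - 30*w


(1) = 4*m^2 - 5*m + 1
(2) = -8*b^3 + 7*b^2 + 32*b + w^2*(56 - 64*b) + w*(72*b^2 - 175*b + 98) - 28
(3) = -9*b^2 + b*(26*r + 12) + 3*r^2 - 8*r - 3
(4) = 2*m^3 + 7*m^2 + 2*m - 3
(5) = 72*w^2 + w*(-84*y - 60) + 28*y + 12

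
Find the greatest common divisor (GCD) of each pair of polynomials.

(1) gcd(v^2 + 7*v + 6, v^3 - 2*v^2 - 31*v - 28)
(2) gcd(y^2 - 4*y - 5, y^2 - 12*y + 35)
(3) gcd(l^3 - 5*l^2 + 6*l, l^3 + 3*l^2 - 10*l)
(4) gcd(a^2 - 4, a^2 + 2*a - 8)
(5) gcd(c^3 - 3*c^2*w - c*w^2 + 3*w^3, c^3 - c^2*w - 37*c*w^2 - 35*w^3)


(1) = v + 1
(2) = gcd((y - 5)*(y + 1), (y - 7)*(y - 5)) = y - 5
(3) = gcd(l*(l - 3)*(l - 2), l*(l - 2)*(l + 5)) = l^2 - 2*l
(4) = a - 2
(5) = c + w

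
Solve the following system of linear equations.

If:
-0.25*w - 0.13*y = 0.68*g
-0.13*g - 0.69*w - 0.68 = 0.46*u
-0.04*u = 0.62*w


Then:
g = -0.189768116599043*y - 0.038533898497178
u = 0.059376204184328*y - 1.62458916064102
w = 0.104812203912324 - 0.00383072285060181*y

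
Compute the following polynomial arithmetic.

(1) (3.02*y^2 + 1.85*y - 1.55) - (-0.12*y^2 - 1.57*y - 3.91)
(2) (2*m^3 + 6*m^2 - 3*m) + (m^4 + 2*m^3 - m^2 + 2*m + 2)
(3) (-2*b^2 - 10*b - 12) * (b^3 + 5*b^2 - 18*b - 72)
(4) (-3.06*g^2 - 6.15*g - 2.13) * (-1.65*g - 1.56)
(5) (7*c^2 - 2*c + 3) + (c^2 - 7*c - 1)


(1) = 3.14*y^2 + 3.42*y + 2.36
(2) = m^4 + 4*m^3 + 5*m^2 - m + 2
(3) = -2*b^5 - 20*b^4 - 26*b^3 + 264*b^2 + 936*b + 864
(4) = 5.049*g^3 + 14.9211*g^2 + 13.1085*g + 3.3228
(5) = 8*c^2 - 9*c + 2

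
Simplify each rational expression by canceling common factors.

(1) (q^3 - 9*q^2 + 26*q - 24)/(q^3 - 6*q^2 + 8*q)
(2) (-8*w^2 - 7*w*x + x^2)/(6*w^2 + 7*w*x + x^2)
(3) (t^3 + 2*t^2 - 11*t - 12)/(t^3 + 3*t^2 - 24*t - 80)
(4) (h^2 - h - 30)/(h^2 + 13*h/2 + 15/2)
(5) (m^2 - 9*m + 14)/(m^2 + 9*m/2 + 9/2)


(1) = (q - 3)/q
(2) = (-8*w + x)/(6*w + x)
(3) = (t^2 - 2*t - 3)/(t^2 - t - 20)
(4) = (2*h - 12)/(2*h + 3)
(5) = (2*m^2 - 18*m + 28)/(2*m^2 + 9*m + 9)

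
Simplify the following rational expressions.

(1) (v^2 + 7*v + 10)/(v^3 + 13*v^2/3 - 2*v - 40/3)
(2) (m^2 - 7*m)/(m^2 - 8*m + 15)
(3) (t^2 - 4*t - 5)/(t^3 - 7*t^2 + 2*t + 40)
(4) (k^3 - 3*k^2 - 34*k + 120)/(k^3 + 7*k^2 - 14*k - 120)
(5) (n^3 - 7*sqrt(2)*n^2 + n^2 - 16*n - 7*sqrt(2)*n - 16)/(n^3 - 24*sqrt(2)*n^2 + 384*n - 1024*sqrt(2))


(1) = (3*v + 15)/(3*v^2 + 7*v - 20)
(2) = (m^2 - 7*m)/(m^2 - 8*m + 15)
(3) = (t + 1)/(t^2 - 2*t - 8)
(4) = (k - 5)/(k + 5)
(5) = (n^2 + n*(1 + sqrt(2)) + sqrt(2))/(n^2 - 16*sqrt(2)*n + 128)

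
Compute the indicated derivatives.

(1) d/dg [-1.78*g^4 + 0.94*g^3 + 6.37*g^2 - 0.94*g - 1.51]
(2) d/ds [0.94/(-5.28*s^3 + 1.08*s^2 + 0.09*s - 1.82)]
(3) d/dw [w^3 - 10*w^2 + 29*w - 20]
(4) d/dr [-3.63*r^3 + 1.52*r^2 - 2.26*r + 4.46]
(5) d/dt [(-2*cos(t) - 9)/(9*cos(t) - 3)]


(1) = -7.12*g^3 + 2.82*g^2 + 12.74*g - 0.94
(2) = (14.8896*s^2 - 2.0304*s - 0.0846)/(5.28*s^3 - 1.08*s^2 - 0.09*s + 1.82)^2
(3) = 3*w^2 - 20*w + 29
(4) = -10.89*r^2 + 3.04*r - 2.26
(5) = -29*sin(t)/(3*(3*cos(t) - 1)^2)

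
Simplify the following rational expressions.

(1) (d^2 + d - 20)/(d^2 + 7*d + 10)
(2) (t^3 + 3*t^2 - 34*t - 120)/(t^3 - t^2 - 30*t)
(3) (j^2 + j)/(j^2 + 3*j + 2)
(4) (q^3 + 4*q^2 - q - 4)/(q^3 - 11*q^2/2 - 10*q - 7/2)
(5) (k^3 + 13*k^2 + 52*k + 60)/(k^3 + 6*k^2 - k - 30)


(1) = (d - 4)/(d + 2)
(2) = (t + 4)/t
(3) = j/(j + 2)
(4) = (2*q^2 + 6*q - 8)/(2*q^2 - 13*q - 7)
(5) = (k^2 + 8*k + 12)/(k^2 + k - 6)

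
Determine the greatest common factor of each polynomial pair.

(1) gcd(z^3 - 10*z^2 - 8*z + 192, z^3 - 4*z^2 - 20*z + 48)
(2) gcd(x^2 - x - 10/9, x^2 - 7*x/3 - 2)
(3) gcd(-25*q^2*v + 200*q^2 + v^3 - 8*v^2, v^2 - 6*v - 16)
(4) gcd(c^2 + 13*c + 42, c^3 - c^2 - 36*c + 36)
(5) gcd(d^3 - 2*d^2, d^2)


(1) = z^2 - 2*z - 24
(2) = gcd((x - 5/3)*(x + 2/3), (x - 3)*(x + 2/3)) = x + 2/3
(3) = v - 8
(4) = c + 6
(5) = gcd(d^2*(d - 2), d^2) = d^2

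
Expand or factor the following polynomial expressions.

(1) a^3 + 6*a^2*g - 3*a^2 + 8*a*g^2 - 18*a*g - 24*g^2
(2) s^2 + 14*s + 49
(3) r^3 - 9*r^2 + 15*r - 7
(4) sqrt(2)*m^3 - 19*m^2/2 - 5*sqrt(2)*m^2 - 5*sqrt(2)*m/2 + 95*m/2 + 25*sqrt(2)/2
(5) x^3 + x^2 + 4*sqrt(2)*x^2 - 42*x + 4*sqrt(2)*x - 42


(1) = (a - 3)*(a + 2*g)*(a + 4*g)
(2) = (s + 7)^2
(3) = (r - 7)*(r - 1)^2
(4) = (m - 5)*(m - 5*sqrt(2))*(sqrt(2)*m + 1/2)
(5) = (x + 1)*(x - 3*sqrt(2))*(x + 7*sqrt(2))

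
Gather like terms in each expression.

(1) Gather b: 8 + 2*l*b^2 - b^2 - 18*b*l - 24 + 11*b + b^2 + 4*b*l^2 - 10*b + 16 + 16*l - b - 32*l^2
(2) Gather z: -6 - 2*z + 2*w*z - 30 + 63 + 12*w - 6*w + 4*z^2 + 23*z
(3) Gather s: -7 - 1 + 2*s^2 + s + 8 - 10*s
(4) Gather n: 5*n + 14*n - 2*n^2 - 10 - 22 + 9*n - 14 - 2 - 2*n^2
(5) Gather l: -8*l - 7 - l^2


(1) = 2*b^2*l + b*(4*l^2 - 18*l) - 32*l^2 + 16*l
(2) = 6*w + 4*z^2 + z*(2*w + 21) + 27
(3) = 2*s^2 - 9*s
(4) = -4*n^2 + 28*n - 48
(5) = -l^2 - 8*l - 7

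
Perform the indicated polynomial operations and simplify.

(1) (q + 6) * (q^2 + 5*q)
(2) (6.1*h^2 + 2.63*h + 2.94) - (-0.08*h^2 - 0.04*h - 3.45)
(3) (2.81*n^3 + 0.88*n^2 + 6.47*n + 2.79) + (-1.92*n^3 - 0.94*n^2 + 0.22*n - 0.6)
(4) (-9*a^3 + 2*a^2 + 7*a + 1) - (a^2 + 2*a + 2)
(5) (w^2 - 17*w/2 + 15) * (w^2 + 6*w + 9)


(1) = q^3 + 11*q^2 + 30*q
(2) = 6.18*h^2 + 2.67*h + 6.39
(3) = 0.89*n^3 - 0.06*n^2 + 6.69*n + 2.19
(4) = -9*a^3 + a^2 + 5*a - 1
(5) = w^4 - 5*w^3/2 - 27*w^2 + 27*w/2 + 135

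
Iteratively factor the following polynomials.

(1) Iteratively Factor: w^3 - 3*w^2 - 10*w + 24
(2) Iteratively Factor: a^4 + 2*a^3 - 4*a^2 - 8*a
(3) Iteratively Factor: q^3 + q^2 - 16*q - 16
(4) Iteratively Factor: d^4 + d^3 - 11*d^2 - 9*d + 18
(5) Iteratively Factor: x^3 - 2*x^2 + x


(1) = (w - 2)*(w^2 - w - 12) = (w - 2)*(w + 3)*(w - 4)
(2) = (a + 2)*(a^3 - 4*a) = (a + 2)^2*(a^2 - 2*a) = (a - 2)*(a + 2)^2*(a)
(3) = (q + 4)*(q^2 - 3*q - 4) = (q + 1)*(q + 4)*(q - 4)
(4) = (d - 1)*(d^3 + 2*d^2 - 9*d - 18) = (d - 3)*(d - 1)*(d^2 + 5*d + 6) = (d - 3)*(d - 1)*(d + 2)*(d + 3)
(5) = (x - 1)*(x^2 - x) = x*(x - 1)*(x - 1)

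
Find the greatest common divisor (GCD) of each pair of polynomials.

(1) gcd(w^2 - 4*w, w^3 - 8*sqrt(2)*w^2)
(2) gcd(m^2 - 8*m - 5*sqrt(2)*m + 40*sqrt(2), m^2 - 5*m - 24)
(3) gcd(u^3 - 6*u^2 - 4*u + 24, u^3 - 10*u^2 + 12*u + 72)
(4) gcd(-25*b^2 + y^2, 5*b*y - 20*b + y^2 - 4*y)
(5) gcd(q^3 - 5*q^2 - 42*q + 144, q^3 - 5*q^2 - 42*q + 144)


(1) = gcd(w*(w - 4), w^2*(w - 8*sqrt(2))) = w
(2) = m - 8
(3) = gcd((u - 6)*(u - 2)*(u + 2), (u - 6)^2*(u + 2)) = u^2 - 4*u - 12
(4) = 5*b + y
(5) = gcd((q - 8)*(q - 3)*(q + 6), (q - 8)*(q - 3)*(q + 6)) = q^3 - 5*q^2 - 42*q + 144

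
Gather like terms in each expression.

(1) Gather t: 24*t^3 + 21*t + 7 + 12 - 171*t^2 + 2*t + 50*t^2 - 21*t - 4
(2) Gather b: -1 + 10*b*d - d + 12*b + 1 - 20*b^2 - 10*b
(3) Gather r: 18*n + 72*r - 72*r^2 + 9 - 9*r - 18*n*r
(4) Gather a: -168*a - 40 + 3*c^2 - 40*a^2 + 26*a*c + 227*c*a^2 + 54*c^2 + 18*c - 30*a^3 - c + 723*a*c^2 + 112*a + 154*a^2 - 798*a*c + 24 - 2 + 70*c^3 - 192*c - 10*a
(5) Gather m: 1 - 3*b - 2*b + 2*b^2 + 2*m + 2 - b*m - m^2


(1) = 24*t^3 - 121*t^2 + 2*t + 15
(2) = -20*b^2 + b*(10*d + 2) - d
(3) = 18*n - 72*r^2 + r*(63 - 18*n) + 9
(4) = -30*a^3 + a^2*(227*c + 114) + a*(723*c^2 - 772*c - 66) + 70*c^3 + 57*c^2 - 175*c - 18
(5) = 2*b^2 - 5*b - m^2 + m*(2 - b) + 3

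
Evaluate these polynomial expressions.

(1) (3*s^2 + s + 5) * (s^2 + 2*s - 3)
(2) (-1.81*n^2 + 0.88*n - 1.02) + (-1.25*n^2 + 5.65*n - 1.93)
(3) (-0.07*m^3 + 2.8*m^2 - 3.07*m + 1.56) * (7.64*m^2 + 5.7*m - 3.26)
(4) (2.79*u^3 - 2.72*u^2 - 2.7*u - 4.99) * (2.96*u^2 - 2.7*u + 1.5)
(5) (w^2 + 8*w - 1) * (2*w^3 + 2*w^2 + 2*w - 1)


(1) = 3*s^4 + 7*s^3 - 2*s^2 + 7*s - 15
(2) = -3.06*n^2 + 6.53*n - 2.95
(3) = -0.5348*m^5 + 20.993*m^4 - 7.2666*m^3 - 14.7086*m^2 + 18.9002*m - 5.0856
(4) = 8.2584*u^5 - 15.5842*u^4 + 3.537*u^3 - 11.5604*u^2 + 9.423*u - 7.485
(5) = 2*w^5 + 18*w^4 + 16*w^3 + 13*w^2 - 10*w + 1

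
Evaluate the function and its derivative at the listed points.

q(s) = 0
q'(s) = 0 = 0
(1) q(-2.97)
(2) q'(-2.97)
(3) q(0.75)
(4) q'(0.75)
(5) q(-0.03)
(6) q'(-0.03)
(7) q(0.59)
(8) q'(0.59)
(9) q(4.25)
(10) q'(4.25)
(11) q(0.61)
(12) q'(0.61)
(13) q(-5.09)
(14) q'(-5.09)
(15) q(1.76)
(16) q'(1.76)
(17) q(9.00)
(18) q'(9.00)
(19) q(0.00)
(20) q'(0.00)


(1) = 0.00
(2) = 0.00
(3) = 0.00
(4) = 0.00
(5) = 0.00
(6) = 0.00
(7) = 0.00
(8) = 0.00
(9) = 0.00
(10) = 0.00
(11) = 0.00
(12) = 0.00
(13) = 0.00
(14) = 0.00
(15) = 0.00
(16) = 0.00
(17) = 0.00
(18) = 0.00
(19) = 0.00
(20) = 0.00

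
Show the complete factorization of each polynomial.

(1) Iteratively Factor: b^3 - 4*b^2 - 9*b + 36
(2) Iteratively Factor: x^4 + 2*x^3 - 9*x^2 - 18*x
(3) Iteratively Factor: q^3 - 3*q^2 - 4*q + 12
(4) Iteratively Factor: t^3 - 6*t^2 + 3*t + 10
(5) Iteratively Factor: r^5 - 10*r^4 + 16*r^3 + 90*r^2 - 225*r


(1) = (b - 3)*(b^2 - b - 12) = (b - 3)*(b + 3)*(b - 4)
(2) = (x + 3)*(x^3 - x^2 - 6*x) = x*(x + 3)*(x^2 - x - 6) = x*(x + 2)*(x + 3)*(x - 3)
(3) = (q - 3)*(q^2 - 4) = (q - 3)*(q - 2)*(q + 2)
(4) = (t - 5)*(t^2 - t - 2) = (t - 5)*(t + 1)*(t - 2)
(5) = (r - 5)*(r^4 - 5*r^3 - 9*r^2 + 45*r) = r*(r - 5)*(r^3 - 5*r^2 - 9*r + 45) = r*(r - 5)*(r + 3)*(r^2 - 8*r + 15) = r*(r - 5)*(r - 3)*(r + 3)*(r - 5)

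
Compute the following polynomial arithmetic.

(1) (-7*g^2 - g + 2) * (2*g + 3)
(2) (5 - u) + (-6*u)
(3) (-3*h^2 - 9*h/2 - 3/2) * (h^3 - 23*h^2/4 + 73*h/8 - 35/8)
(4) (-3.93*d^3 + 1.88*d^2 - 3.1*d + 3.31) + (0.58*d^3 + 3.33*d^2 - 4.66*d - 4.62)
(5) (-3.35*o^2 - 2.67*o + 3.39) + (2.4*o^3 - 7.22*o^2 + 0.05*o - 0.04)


(1) = -14*g^3 - 23*g^2 + g + 6
(2) = 5 - 7*u
(3) = -3*h^5 + 51*h^4/4 - 3*h^3 - 309*h^2/16 + 6*h + 105/16
(4) = -3.35*d^3 + 5.21*d^2 - 7.76*d - 1.31
(5) = 2.4*o^3 - 10.57*o^2 - 2.62*o + 3.35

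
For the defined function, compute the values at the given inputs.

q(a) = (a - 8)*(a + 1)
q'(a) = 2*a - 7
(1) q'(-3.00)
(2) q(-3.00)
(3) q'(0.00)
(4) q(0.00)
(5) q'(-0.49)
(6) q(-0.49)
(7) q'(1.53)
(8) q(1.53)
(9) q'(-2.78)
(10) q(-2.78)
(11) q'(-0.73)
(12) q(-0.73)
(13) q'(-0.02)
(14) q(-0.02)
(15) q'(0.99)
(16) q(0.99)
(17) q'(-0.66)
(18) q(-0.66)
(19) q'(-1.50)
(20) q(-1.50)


(1) = -13.00
(2) = 22.00
(3) = -7.00
(4) = -8.00
(5) = -7.98
(6) = -4.33
(7) = -3.94
(8) = -16.37
(9) = -12.56
(10) = 19.19
(11) = -8.46
(12) = -2.36
(13) = -7.04
(14) = -7.86
(15) = -5.02
(16) = -13.95
(17) = -8.32
(18) = -2.94
(19) = -10.00
(20) = 4.75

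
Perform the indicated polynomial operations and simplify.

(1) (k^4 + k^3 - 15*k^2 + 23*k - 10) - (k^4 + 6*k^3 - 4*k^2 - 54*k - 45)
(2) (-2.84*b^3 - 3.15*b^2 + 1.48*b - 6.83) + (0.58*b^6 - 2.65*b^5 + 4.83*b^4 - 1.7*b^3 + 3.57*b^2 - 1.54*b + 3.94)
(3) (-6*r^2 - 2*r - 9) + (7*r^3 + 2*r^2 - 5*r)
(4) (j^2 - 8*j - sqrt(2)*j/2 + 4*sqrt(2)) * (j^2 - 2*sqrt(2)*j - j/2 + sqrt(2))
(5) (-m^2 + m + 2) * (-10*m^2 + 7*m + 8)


(1) = -5*k^3 - 11*k^2 + 77*k + 35
(2) = 0.58*b^6 - 2.65*b^5 + 4.83*b^4 - 4.54*b^3 + 0.42*b^2 - 0.06*b - 2.89
(3) = 7*r^3 - 4*r^2 - 7*r - 9
(4) = j^4 - 17*j^3/2 - 5*sqrt(2)*j^3/2 + 6*j^2 + 85*sqrt(2)*j^2/4 - 17*j - 10*sqrt(2)*j + 8
(5) = 10*m^4 - 17*m^3 - 21*m^2 + 22*m + 16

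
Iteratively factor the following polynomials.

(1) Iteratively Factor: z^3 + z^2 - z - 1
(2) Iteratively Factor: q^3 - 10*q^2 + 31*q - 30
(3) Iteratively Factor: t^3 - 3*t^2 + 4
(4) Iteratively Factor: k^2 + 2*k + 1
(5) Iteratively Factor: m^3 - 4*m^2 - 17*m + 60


(1) = (z + 1)*(z^2 - 1) = (z + 1)^2*(z - 1)
(2) = (q - 5)*(q^2 - 5*q + 6) = (q - 5)*(q - 3)*(q - 2)
(3) = (t + 1)*(t^2 - 4*t + 4) = (t - 2)*(t + 1)*(t - 2)
(4) = (k + 1)*(k + 1)
(5) = (m + 4)*(m^2 - 8*m + 15) = (m - 3)*(m + 4)*(m - 5)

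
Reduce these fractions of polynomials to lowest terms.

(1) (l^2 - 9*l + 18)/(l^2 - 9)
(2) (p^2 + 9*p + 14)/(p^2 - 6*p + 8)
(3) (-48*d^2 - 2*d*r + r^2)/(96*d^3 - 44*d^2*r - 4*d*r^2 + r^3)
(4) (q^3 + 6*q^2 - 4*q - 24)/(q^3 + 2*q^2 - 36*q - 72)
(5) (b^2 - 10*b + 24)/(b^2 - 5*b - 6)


(1) = (l - 6)/(l + 3)
(2) = (p^2 + 9*p + 14)/(p^2 - 6*p + 8)
(3) = 1/(-2*d + r)
(4) = (q - 2)/(q - 6)
(5) = (b - 4)/(b + 1)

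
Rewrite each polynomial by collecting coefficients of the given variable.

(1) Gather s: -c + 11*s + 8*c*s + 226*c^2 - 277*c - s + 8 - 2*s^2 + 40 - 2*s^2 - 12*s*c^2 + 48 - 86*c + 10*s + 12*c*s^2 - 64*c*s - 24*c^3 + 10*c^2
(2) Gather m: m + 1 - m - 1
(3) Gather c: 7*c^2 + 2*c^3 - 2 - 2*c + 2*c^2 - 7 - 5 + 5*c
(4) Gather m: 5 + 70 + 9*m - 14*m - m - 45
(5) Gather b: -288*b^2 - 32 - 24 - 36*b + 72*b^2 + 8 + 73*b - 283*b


(1) = -24*c^3 + 236*c^2 - 364*c + s^2*(12*c - 4) + s*(-12*c^2 - 56*c + 20) + 96
(2) = 0
(3) = 2*c^3 + 9*c^2 + 3*c - 14
(4) = 30 - 6*m
(5) = -216*b^2 - 246*b - 48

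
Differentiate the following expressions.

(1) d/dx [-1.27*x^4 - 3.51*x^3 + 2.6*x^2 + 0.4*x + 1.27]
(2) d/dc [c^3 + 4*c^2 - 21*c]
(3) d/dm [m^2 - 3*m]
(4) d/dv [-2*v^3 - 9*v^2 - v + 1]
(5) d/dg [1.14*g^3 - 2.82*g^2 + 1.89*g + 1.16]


(1) = -5.08*x^3 - 10.53*x^2 + 5.2*x + 0.4
(2) = 3*c^2 + 8*c - 21
(3) = 2*m - 3
(4) = -6*v^2 - 18*v - 1
(5) = 3.42*g^2 - 5.64*g + 1.89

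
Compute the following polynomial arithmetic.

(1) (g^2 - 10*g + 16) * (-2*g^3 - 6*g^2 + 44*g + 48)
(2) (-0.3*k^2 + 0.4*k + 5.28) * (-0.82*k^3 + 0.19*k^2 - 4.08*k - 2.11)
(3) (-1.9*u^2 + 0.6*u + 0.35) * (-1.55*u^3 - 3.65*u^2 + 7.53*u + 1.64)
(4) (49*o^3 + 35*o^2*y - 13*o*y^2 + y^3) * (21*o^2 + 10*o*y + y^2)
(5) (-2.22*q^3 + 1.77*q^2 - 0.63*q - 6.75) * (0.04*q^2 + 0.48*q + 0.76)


(1) = -2*g^5 + 14*g^4 + 72*g^3 - 488*g^2 + 224*g + 768
(2) = 0.246*k^5 - 0.385*k^4 - 3.0296*k^3 + 0.0042*k^2 - 22.3864*k - 11.1408
(3) = 2.945*u^5 + 6.005*u^4 - 17.0395*u^3 + 0.1245*u^2 + 3.6195*u + 0.574
(4) = 1029*o^5 + 1225*o^4*y + 126*o^3*y^2 - 74*o^2*y^3 - 3*o*y^4 + y^5
(5) = -0.0888*q^5 - 0.9948*q^4 - 0.8628*q^3 + 0.7728*q^2 - 3.7188*q - 5.13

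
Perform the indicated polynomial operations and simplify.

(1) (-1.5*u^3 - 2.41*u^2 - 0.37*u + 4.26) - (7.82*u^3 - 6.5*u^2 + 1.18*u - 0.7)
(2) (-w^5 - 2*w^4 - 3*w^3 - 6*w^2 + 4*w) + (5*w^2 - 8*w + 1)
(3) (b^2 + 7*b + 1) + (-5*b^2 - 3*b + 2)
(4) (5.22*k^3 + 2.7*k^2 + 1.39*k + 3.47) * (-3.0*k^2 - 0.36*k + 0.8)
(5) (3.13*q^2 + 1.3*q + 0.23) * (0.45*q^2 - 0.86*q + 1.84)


(1) = -9.32*u^3 + 4.09*u^2 - 1.55*u + 4.96
(2) = -w^5 - 2*w^4 - 3*w^3 - w^2 - 4*w + 1
(3) = -4*b^2 + 4*b + 3
(4) = -15.66*k^5 - 9.9792*k^4 - 0.966*k^3 - 8.7504*k^2 - 0.1372*k + 2.776
(5) = 1.4085*q^4 - 2.1068*q^3 + 4.7447*q^2 + 2.1942*q + 0.4232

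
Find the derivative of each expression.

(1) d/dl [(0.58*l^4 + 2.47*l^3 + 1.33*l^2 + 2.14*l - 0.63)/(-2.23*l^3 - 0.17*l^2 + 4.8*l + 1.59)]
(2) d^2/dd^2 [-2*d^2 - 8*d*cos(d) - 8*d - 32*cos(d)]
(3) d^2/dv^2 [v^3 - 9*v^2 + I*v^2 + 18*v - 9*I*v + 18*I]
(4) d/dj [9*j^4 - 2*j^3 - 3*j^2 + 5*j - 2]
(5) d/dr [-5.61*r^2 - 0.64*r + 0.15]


(1) = (-1.2934*l^6 - 0.1972*l^5 + 10.898*l^4 + 36.9452*l^3 + 14.315*l^2 + 4.0152*l + 6.4266)/(4.9729*l^6 + 0.7582*l^5 - 21.3791*l^4 - 8.7234*l^3 + 22.4994*l^2 + 15.264*l + 2.5281)
(2) = 8*d*cos(d) + 16*sin(d) + 32*cos(d) - 4
(3) = 6*v - 18 + 2*I
(4) = 36*j^3 - 6*j^2 - 6*j + 5
(5) = -11.22*r - 0.64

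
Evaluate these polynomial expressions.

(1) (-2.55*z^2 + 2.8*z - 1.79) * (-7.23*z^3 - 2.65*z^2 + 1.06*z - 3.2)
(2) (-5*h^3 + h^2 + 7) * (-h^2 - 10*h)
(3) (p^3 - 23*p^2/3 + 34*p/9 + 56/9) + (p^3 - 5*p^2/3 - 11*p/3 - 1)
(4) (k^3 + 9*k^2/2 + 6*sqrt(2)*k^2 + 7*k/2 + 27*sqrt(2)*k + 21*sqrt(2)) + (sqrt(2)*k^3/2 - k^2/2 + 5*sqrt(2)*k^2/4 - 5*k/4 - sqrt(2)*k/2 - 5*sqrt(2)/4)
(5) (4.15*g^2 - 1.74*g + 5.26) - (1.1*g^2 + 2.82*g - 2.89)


(1) = 18.4365*z^5 - 13.4865*z^4 + 2.8187*z^3 + 15.8715*z^2 - 10.8574*z + 5.728
(2) = 5*h^5 + 49*h^4 - 10*h^3 - 7*h^2 - 70*h
(3) = 2*p^3 - 28*p^2/3 + p/9 + 47/9
(4) = sqrt(2)*k^3/2 + k^3 + 4*k^2 + 29*sqrt(2)*k^2/4 + 9*k/4 + 53*sqrt(2)*k/2 + 79*sqrt(2)/4
(5) = 3.05*g^2 - 4.56*g + 8.15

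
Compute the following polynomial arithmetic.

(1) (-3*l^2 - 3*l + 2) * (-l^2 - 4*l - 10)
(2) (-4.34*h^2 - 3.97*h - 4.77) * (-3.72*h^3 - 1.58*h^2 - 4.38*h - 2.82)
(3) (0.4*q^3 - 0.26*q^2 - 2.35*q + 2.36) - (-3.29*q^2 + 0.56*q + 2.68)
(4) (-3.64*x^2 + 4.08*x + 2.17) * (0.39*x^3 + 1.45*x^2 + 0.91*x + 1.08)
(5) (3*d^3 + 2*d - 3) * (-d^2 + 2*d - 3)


(1) = 3*l^4 + 15*l^3 + 40*l^2 + 22*l - 20
(2) = 16.1448*h^5 + 21.6256*h^4 + 43.0262*h^3 + 37.164*h^2 + 32.088*h + 13.4514
(3) = 0.4*q^3 + 3.03*q^2 - 2.91*q - 0.32
(4) = -1.4196*x^5 - 3.6868*x^4 + 3.4499*x^3 + 2.9281*x^2 + 6.3811*x + 2.3436
(5) = -3*d^5 + 6*d^4 - 11*d^3 + 7*d^2 - 12*d + 9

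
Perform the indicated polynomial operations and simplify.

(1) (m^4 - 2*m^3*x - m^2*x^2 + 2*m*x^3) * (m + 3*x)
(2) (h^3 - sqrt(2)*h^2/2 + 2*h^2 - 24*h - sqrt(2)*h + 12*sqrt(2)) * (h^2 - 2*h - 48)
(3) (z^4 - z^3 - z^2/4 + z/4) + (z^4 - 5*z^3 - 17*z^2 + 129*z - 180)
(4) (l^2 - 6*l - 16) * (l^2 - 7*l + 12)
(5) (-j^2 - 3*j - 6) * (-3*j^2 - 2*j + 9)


(1) = m^5 + m^4*x - 7*m^3*x^2 - m^2*x^3 + 6*m*x^4
(2) = h^5 - sqrt(2)*h^4/2 - 76*h^3 - 48*h^2 + 38*sqrt(2)*h^2 + 24*sqrt(2)*h + 1152*h - 576*sqrt(2)
(3) = 2*z^4 - 6*z^3 - 69*z^2/4 + 517*z/4 - 180
(4) = l^4 - 13*l^3 + 38*l^2 + 40*l - 192
(5) = 3*j^4 + 11*j^3 + 15*j^2 - 15*j - 54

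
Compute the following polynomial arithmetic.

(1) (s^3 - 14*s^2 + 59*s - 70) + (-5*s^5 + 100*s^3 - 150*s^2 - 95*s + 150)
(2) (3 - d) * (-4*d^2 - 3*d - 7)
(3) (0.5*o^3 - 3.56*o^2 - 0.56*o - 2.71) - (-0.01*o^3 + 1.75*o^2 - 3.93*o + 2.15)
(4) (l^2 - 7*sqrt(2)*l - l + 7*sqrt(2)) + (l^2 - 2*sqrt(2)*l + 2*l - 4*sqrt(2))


(1) = -5*s^5 + 101*s^3 - 164*s^2 - 36*s + 80
(2) = 4*d^3 - 9*d^2 - 2*d - 21
(3) = 0.51*o^3 - 5.31*o^2 + 3.37*o - 4.86
(4) = 2*l^2 - 9*sqrt(2)*l + l + 3*sqrt(2)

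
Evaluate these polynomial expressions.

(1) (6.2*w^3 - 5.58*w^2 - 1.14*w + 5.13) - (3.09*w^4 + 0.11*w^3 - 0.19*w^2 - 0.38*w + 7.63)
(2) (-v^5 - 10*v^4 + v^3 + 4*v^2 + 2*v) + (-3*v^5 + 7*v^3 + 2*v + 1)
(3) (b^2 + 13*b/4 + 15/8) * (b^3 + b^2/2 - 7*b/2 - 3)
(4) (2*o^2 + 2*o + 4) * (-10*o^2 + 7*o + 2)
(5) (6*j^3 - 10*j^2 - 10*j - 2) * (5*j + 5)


(1) = -3.09*w^4 + 6.09*w^3 - 5.39*w^2 - 0.76*w - 2.5
(2) = -4*v^5 - 10*v^4 + 8*v^3 + 4*v^2 + 4*v + 1
(3) = b^5 + 15*b^4/4 - 215*b^2/16 - 261*b/16 - 45/8
(4) = -20*o^4 - 6*o^3 - 22*o^2 + 32*o + 8
(5) = 30*j^4 - 20*j^3 - 100*j^2 - 60*j - 10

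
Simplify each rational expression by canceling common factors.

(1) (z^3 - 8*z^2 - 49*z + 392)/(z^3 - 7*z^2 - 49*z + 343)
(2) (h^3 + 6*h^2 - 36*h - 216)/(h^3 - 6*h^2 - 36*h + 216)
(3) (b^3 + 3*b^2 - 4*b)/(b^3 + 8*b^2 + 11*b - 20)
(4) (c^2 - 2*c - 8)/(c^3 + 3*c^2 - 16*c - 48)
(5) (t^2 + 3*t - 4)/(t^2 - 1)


(1) = (z - 8)/(z - 7)
(2) = (h + 6)/(h - 6)
(3) = b/(b + 5)
(4) = (c + 2)/(c^2 + 7*c + 12)
(5) = (t + 4)/(t + 1)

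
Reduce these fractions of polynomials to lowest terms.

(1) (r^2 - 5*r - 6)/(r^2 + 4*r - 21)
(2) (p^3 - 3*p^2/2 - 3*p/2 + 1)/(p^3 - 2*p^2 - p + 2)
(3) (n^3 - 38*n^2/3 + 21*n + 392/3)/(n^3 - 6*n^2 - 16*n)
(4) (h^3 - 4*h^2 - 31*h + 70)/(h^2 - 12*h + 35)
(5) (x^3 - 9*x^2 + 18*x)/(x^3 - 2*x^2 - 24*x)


(1) = (r^2 - 5*r - 6)/(r^2 + 4*r - 21)
(2) = (2*p - 1)/(2*p - 2)
(3) = (3*n^2 - 14*n - 49)/(3*n^2 + 6*n)
(4) = (h^2 + 3*h - 10)/(h - 5)
(5) = (x - 3)/(x + 4)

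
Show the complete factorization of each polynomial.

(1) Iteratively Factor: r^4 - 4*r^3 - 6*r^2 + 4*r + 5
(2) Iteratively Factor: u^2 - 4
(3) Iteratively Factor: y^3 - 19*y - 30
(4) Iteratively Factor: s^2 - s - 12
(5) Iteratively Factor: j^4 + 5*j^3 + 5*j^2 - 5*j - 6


(1) = (r - 1)*(r^3 - 3*r^2 - 9*r - 5) = (r - 1)*(r + 1)*(r^2 - 4*r - 5) = (r - 1)*(r + 1)^2*(r - 5)
(2) = (u - 2)*(u + 2)
(3) = (y + 3)*(y^2 - 3*y - 10) = (y + 2)*(y + 3)*(y - 5)
(4) = (s + 3)*(s - 4)
(5) = (j + 2)*(j^3 + 3*j^2 - j - 3) = (j - 1)*(j + 2)*(j^2 + 4*j + 3) = (j - 1)*(j + 1)*(j + 2)*(j + 3)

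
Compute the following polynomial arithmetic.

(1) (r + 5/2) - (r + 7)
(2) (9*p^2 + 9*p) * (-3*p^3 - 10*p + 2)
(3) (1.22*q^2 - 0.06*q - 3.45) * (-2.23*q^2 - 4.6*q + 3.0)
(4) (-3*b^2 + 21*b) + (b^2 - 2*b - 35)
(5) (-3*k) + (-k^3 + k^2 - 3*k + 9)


(1) = -9/2
(2) = -27*p^5 - 27*p^4 - 90*p^3 - 72*p^2 + 18*p
(3) = -2.7206*q^4 - 5.4782*q^3 + 11.6295*q^2 + 15.69*q - 10.35
(4) = -2*b^2 + 19*b - 35
(5) = -k^3 + k^2 - 6*k + 9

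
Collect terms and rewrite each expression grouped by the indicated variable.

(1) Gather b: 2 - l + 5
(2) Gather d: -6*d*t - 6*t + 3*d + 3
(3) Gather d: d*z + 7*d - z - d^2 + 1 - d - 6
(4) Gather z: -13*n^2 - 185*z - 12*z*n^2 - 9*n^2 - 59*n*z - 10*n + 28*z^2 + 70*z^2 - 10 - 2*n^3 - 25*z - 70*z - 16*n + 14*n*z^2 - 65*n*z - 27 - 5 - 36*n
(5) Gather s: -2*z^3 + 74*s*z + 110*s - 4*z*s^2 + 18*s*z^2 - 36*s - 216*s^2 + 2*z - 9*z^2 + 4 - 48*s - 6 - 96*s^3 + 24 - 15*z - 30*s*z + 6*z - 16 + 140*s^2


(1) = 7 - l
(2) = d*(3 - 6*t) - 6*t + 3
(3) = -d^2 + d*(z + 6) - z - 5
(4) = -2*n^3 - 22*n^2 - 62*n + z^2*(14*n + 98) + z*(-12*n^2 - 124*n - 280) - 42
(5) = -96*s^3 + s^2*(-4*z - 76) + s*(18*z^2 + 44*z + 26) - 2*z^3 - 9*z^2 - 7*z + 6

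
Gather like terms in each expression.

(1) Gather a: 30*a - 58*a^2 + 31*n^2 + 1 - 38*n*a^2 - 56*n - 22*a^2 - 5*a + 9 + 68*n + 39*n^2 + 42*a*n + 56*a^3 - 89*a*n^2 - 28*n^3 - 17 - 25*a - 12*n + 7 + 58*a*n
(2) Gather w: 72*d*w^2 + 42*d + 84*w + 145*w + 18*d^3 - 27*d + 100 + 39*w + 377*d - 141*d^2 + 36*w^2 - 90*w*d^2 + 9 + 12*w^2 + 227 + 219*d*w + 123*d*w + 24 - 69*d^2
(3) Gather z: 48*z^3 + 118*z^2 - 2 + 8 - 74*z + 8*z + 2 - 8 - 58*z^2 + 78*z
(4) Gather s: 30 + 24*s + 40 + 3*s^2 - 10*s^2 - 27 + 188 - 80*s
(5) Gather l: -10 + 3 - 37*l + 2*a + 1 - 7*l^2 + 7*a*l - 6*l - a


(1) = 56*a^3 + a^2*(-38*n - 80) + a*(-89*n^2 + 100*n) - 28*n^3 + 70*n^2
(2) = 18*d^3 - 210*d^2 + 392*d + w^2*(72*d + 48) + w*(-90*d^2 + 342*d + 268) + 360
(3) = 48*z^3 + 60*z^2 + 12*z
(4) = -7*s^2 - 56*s + 231
(5) = a - 7*l^2 + l*(7*a - 43) - 6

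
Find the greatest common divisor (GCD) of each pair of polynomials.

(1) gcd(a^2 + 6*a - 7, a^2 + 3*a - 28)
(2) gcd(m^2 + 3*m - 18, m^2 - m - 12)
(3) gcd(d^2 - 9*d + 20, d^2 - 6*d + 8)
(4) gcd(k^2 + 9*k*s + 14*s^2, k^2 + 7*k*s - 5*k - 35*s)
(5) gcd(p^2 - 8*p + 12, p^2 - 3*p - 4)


(1) = a + 7
(2) = 1
(3) = d - 4
(4) = k + 7*s
(5) = 1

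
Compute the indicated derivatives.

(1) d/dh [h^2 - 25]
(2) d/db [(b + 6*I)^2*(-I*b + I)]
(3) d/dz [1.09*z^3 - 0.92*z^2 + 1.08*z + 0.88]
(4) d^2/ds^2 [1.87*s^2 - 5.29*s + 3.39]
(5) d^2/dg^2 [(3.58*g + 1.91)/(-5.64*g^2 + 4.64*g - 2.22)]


(1) = 2*h
(2) = I*(b + 6*I)*(-3*b + 2 - 6*I)
(3) = 3.27*z^2 - 1.84*z + 1.08
(4) = 3.74000000000000
(5) = (-(3.58*g + 1.91)*(11.28*g - 4.64)*(22.56*g - 9.28) + (121.1472*g - 11.6776)*(5.64*g^2 - 4.64*g + 2.22))/(5.64*g^2 - 4.64*g + 2.22)^3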